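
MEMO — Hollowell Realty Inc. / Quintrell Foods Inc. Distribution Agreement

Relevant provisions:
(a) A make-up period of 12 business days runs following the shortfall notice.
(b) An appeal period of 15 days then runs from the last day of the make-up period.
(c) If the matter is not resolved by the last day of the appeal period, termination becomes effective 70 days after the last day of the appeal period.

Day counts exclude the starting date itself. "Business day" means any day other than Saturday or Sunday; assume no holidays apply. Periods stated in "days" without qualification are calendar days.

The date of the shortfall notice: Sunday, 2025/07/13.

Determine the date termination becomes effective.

The last day of the make-up period: counting 12 business days from Sunday, 2025/07/13 (Jul 14, Jul 15, Jul 16, Jul 17, …, Jul 25, Jul 28, Jul 29, skipping weekends) reaches Tuesday, 2025/07/29.
Adding 15 calendar days to 2025/07/29 gives 2025/08/13, which is the last day of the appeal period.
The date termination becomes effective: 70 calendar days after 2025/08/13 is 2025/10/22.

2025/10/22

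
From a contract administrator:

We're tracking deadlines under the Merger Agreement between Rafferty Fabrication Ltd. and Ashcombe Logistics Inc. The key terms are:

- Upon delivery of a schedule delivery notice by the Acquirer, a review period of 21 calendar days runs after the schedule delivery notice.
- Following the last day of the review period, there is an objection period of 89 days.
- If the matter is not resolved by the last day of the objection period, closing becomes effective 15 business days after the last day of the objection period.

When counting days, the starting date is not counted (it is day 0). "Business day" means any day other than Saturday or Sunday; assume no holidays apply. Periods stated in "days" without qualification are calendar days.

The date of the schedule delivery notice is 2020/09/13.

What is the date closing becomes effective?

The last day of the review period: 21 calendar days after 2020/09/13 is 2020/10/04.
The last day of the objection period: 2020/10/04 + 89 days = 2021/01/01.
From Friday, 2021/01/01, 15 business days (Jan 4, Jan 5, Jan 6, Jan 7, …, Jan 20, Jan 21, Jan 22, skipping weekends) brings us to Friday, 2021/01/22, which is the date closing becomes effective.

2021/01/22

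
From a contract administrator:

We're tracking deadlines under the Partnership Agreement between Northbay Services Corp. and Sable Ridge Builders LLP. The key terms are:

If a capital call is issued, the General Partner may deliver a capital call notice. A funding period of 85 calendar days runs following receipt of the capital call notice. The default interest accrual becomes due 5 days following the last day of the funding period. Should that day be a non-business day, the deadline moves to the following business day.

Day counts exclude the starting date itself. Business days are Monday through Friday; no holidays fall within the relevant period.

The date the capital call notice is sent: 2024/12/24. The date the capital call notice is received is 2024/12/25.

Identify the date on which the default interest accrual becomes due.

The last day of the funding period: 85 calendar days after 2024/12/25 is 2025/03/20.
The date on which the default interest accrual becomes due: 5 calendar days after 2025/03/20 is 2025/03/25. 2025/03/25 is a Tuesday, so no roll-forward applies.

2025/03/25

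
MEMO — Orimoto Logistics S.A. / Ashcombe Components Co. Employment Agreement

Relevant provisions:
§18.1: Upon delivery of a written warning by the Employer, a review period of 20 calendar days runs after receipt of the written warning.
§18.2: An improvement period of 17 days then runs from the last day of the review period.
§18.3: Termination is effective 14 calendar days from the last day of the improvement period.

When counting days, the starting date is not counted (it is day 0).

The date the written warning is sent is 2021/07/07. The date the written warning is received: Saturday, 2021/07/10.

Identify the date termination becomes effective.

2021/08/30

The last day of the review period: 2021/07/10 + 20 days = 2021/07/30.
The last day of the improvement period: 17 calendar days after 2021/07/30 is 2021/08/16.
The date termination becomes effective: 14 calendar days after 2021/08/16 is 2021/08/30.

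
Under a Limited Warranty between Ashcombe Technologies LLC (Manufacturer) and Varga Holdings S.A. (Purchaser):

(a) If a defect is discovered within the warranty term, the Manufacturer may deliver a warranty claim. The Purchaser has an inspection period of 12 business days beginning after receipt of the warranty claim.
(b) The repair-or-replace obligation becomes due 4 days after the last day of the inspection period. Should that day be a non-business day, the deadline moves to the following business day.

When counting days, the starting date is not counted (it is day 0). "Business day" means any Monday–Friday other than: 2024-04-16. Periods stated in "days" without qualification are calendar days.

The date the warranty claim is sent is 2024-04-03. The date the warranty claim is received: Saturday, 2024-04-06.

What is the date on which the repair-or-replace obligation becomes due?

2024-04-29

The last day of the inspection period: 12 business days after Saturday, 2024-04-06, skipping weekends and the listed holiday on Apr 16 — Apr 8, Apr 9, Apr 10, Apr 11, …, Apr 22, Apr 23, Apr 24 — lands on Wednesday, 2024-04-24.
The date on which the repair-or-replace obligation becomes due: 2024-04-24 + 4 days = 2024-04-28. That falls on a Sunday, so it rolls to the next business day, Monday, 2024-04-29.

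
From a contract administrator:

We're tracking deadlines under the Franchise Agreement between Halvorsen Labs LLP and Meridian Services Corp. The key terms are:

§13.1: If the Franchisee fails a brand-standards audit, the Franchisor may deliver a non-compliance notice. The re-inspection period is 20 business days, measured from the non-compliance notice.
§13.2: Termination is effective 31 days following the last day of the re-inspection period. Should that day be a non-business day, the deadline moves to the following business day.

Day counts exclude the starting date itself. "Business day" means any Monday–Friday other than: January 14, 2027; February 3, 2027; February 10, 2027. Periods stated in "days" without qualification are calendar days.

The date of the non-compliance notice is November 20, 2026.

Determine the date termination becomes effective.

The last day of the re-inspection period: 20 business days after Friday, November 20, 2026, skipping weekends — Nov 23, Nov 24, Nov 25, Nov 26, …, Dec 16, Dec 17, Dec 18 — lands on Friday, December 18, 2026.
The date termination becomes effective: 31 calendar days after December 18, 2026 is January 18, 2027. January 18, 2027 is a Monday and is not a listed holiday, so no roll-forward applies.

January 18, 2027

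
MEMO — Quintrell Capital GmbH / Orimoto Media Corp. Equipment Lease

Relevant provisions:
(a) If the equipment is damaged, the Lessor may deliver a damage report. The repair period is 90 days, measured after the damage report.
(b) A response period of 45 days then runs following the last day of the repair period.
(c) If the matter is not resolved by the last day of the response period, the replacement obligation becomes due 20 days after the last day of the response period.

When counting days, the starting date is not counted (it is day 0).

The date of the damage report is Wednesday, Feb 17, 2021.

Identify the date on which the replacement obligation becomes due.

The last day of the repair period: 90 calendar days after Feb 17, 2021 is May 18, 2021.
The last day of the response period: May 18, 2021 + 45 days = Jul 2, 2021.
The date on which the replacement obligation becomes due: Jul 2, 2021 + 20 days = Jul 22, 2021.

Jul 22, 2021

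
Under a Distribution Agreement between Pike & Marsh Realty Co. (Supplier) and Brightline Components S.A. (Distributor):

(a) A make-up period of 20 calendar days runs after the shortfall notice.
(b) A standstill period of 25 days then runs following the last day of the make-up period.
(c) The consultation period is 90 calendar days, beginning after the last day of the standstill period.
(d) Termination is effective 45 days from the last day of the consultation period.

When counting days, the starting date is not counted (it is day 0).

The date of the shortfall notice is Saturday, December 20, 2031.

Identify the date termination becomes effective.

June 17, 2032

The last day of the make-up period: December 20, 2031 + 20 days = January 9, 2032.
Adding 25 calendar days to January 9, 2032 gives February 3, 2032, which is the last day of the standstill period.
The last day of the consultation period: February 3, 2032 + 90 days = May 3, 2032.
Adding 45 calendar days to May 3, 2032 gives June 17, 2032, which is the date termination becomes effective.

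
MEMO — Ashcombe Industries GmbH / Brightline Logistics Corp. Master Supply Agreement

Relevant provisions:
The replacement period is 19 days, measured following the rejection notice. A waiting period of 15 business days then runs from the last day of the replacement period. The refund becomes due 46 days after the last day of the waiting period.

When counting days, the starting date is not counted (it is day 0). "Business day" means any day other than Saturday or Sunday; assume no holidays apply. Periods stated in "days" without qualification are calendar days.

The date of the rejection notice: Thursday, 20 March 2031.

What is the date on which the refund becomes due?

14 June 2031

The last day of the replacement period: 20 March 2031 + 19 days = 8 April 2031.
The last day of the waiting period: counting 15 business days from Tuesday, 8 April 2031 (Apr 9, Apr 10, Apr 11, Apr 14, …, Apr 25, Apr 28, Apr 29, skipping weekends) reaches Tuesday, 29 April 2031.
Adding 46 calendar days to 29 April 2031 gives 14 June 2031, which is the date on which the refund becomes due.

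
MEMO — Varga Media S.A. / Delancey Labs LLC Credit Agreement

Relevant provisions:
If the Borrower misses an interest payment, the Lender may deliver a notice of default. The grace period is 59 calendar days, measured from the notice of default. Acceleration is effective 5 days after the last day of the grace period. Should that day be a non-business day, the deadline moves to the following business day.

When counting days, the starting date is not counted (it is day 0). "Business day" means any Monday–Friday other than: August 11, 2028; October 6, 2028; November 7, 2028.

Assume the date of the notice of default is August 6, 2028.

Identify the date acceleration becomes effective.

The last day of the grace period: August 6, 2028 + 59 days = October 4, 2028.
The date acceleration becomes effective: 5 calendar days after October 4, 2028 is October 9, 2028. October 9, 2028 is a Monday and is not a listed holiday, so no roll-forward applies.

October 9, 2028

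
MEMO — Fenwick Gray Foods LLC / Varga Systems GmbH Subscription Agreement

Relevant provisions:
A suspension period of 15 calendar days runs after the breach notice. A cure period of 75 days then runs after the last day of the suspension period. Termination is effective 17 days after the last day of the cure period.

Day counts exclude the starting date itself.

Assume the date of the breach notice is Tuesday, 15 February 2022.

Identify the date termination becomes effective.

2 June 2022

Adding 15 calendar days to 15 February 2022 gives 2 March 2022, which is the last day of the suspension period.
Adding 75 calendar days to 2 March 2022 gives 16 May 2022, which is the last day of the cure period.
Adding 17 calendar days to 16 May 2022 gives 2 June 2022, which is the date termination becomes effective.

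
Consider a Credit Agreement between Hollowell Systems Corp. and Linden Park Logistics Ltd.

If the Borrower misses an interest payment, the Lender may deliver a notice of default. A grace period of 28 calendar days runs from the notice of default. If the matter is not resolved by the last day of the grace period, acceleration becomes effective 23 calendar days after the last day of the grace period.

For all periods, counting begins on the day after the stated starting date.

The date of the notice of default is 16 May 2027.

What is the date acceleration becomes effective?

Adding 28 calendar days to 16 May 2027 gives 13 June 2027, which is the last day of the grace period.
The date acceleration becomes effective: 23 calendar days after 13 June 2027 is 6 July 2027.

6 July 2027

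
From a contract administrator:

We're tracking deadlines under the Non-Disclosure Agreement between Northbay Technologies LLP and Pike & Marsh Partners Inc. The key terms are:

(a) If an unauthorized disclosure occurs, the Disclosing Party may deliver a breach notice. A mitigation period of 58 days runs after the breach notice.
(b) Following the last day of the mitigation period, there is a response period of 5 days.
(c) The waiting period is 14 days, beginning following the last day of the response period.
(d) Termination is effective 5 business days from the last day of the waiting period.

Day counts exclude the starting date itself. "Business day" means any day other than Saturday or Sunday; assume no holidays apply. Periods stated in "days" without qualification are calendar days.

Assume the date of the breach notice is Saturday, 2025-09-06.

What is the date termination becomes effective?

2025-11-28

The last day of the mitigation period: 2025-09-06 + 58 days = 2025-11-03.
The last day of the response period: 5 calendar days after 2025-11-03 is 2025-11-08.
The last day of the waiting period: 14 calendar days after 2025-11-08 is 2025-11-22.
The date termination becomes effective: 5 business days after Saturday, 2025-11-22, skipping weekends — Nov 24, Nov 25, Nov 26, Nov 27, Nov 28 — lands on Friday, 2025-11-28.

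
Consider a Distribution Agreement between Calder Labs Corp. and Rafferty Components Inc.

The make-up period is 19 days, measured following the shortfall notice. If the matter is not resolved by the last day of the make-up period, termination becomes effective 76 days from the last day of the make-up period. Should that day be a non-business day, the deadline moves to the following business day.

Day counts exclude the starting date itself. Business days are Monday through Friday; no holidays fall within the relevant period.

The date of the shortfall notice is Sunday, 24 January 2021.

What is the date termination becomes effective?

Adding 19 calendar days to 24 January 2021 gives 12 February 2021, which is the last day of the make-up period.
Adding 76 calendar days to 12 February 2021 gives 29 April 2021, which is the date termination becomes effective. 29 April 2021 is a Thursday, so no roll-forward applies.

29 April 2021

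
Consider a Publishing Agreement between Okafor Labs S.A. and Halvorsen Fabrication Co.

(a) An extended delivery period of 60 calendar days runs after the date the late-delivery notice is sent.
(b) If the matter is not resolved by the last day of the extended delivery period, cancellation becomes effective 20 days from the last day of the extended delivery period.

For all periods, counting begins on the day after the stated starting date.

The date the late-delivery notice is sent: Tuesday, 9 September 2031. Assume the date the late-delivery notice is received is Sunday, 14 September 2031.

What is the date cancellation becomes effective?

The last day of the extended delivery period: 9 September 2031 + 60 days = 8 November 2031.
The date cancellation becomes effective: 20 calendar days after 8 November 2031 is 28 November 2031.

28 November 2031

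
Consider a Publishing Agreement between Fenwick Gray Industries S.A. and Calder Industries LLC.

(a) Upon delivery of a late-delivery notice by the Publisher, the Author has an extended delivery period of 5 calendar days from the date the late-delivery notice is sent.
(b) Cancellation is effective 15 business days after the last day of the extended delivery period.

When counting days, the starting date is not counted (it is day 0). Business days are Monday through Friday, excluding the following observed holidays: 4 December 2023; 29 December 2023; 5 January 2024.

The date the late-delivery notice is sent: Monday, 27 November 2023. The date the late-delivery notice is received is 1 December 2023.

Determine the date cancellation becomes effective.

25 December 2023

The last day of the extended delivery period: 27 November 2023 + 5 days = 2 December 2023.
The date cancellation becomes effective: 15 business days after Saturday, 2 December 2023, skipping weekends and the listed holiday on Dec 4 — Dec 5, Dec 6, Dec 7, Dec 8, …, Dec 21, Dec 22, Dec 25 — lands on Monday, 25 December 2023.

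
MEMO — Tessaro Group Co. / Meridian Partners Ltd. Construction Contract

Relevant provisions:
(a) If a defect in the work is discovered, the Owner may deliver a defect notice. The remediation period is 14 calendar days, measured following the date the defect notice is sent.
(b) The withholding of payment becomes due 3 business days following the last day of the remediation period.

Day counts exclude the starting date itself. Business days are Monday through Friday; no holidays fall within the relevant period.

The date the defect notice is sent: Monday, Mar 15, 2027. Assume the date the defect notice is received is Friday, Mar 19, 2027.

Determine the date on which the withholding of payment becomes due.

The last day of the remediation period: Mar 15, 2027 + 14 days = Mar 29, 2027.
The date on which the withholding of payment becomes due: 3 business days after Monday, Mar 29, 2027, skipping weekends — Mar 30, Mar 31, Apr 1 — lands on Thursday, Apr 1, 2027.

Apr 1, 2027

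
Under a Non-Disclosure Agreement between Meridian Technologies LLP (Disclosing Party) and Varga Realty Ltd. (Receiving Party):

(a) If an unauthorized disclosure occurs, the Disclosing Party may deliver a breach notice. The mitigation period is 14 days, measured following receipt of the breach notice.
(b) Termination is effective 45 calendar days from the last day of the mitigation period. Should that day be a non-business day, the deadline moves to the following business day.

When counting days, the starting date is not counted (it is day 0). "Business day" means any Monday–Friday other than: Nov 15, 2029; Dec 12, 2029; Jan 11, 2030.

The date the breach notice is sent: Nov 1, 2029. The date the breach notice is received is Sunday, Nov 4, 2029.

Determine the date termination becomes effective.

The last day of the mitigation period: 14 calendar days after Nov 4, 2029 is Nov 18, 2029.
The date termination becomes effective: 45 calendar days after Nov 18, 2029 is Jan 2, 2030. Jan 2, 2030 is a Wednesday and is not a listed holiday, so no roll-forward applies.

Jan 2, 2030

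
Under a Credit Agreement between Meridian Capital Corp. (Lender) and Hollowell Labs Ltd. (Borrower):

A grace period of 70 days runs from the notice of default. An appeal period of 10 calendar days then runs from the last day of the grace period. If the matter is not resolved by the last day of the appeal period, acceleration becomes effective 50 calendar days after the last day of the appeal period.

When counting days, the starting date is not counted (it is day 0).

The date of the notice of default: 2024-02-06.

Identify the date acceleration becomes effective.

Adding 70 calendar days to 2024-02-06 gives 2024-04-16, which is the last day of the grace period.
The last day of the appeal period: 10 calendar days after 2024-04-16 is 2024-04-26.
The date acceleration becomes effective: 50 calendar days after 2024-04-26 is 2024-06-15.

2024-06-15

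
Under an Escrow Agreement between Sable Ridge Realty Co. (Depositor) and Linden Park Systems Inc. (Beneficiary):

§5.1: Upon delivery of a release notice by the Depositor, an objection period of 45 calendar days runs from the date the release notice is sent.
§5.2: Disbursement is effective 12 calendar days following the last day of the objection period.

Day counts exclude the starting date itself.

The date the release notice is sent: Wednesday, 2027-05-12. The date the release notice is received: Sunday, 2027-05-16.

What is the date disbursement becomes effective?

2027-07-08

Adding 45 calendar days to 2027-05-12 gives 2027-06-26, which is the last day of the objection period.
Adding 12 calendar days to 2027-06-26 gives 2027-07-08, which is the date disbursement becomes effective.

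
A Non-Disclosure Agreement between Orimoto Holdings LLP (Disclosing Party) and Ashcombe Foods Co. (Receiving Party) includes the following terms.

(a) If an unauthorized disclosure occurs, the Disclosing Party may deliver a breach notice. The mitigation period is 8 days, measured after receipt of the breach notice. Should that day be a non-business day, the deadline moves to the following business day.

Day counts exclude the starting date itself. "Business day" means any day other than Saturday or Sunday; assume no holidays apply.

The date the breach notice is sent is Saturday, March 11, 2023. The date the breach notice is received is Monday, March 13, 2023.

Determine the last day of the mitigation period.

March 21, 2023

The last day of the mitigation period: 8 calendar days after March 13, 2023 is March 21, 2023. March 21, 2023 is a Tuesday, so no roll-forward applies.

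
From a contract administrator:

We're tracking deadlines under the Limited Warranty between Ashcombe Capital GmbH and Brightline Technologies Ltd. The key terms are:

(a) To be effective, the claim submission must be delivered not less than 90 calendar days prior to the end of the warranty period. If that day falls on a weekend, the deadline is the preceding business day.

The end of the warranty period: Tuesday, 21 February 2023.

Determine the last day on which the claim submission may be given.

23 November 2022

21 February 2023 minus 90 days is 23 November 2022. That is a Wednesday, so no adjustment is needed.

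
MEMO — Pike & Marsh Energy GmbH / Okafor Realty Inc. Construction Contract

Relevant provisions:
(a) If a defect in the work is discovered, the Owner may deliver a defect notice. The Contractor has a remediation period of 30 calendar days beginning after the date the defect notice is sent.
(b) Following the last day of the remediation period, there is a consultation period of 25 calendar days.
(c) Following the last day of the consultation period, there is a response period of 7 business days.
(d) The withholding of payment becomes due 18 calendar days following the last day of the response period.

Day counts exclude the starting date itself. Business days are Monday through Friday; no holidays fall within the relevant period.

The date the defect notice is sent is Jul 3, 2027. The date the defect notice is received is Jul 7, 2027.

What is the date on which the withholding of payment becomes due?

Sep 25, 2027

Adding 30 calendar days to Jul 3, 2027 gives Aug 2, 2027, which is the last day of the remediation period.
The last day of the consultation period: Aug 2, 2027 + 25 days = Aug 27, 2027.
From Friday, Aug 27, 2027, 7 business days (Aug 30, Aug 31, Sep 1, Sep 2, Sep 3, Sep 6, Sep 7, skipping weekends) brings us to Tuesday, Sep 7, 2027, which is the last day of the response period.
The date on which the withholding of payment becomes due: 18 calendar days after Sep 7, 2027 is Sep 25, 2027.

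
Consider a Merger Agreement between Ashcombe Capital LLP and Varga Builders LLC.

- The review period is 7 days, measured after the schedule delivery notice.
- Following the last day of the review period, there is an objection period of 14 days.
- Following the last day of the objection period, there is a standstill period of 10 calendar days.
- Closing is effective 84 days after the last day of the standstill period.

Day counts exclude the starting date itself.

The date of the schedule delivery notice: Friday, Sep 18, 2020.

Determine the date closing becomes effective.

Jan 11, 2021

The last day of the review period: 7 calendar days after Sep 18, 2020 is Sep 25, 2020.
Adding 14 calendar days to Sep 25, 2020 gives Oct 9, 2020, which is the last day of the objection period.
The last day of the standstill period: Oct 9, 2020 + 10 days = Oct 19, 2020.
The date closing becomes effective: 84 calendar days after Oct 19, 2020 is Jan 11, 2021.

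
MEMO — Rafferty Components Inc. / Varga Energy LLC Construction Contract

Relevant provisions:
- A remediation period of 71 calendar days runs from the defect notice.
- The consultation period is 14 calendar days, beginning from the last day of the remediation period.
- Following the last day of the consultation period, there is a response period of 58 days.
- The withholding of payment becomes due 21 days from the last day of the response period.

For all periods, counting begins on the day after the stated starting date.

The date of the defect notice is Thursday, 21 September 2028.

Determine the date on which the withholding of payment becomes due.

4 March 2029

The last day of the remediation period: 21 September 2028 + 71 days = 1 December 2028.
The last day of the consultation period: 1 December 2028 + 14 days = 15 December 2028.
The last day of the response period: 58 calendar days after 15 December 2028 is 11 February 2029.
The date on which the withholding of payment becomes due: 21 calendar days after 11 February 2029 is 4 March 2029.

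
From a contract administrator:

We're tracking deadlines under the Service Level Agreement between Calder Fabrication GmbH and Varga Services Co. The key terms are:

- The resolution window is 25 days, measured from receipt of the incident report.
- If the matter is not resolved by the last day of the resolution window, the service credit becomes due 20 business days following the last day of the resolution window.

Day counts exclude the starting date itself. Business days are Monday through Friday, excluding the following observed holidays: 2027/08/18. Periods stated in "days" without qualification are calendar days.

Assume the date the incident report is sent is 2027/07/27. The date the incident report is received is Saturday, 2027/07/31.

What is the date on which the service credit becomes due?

Adding 25 calendar days to 2027/07/31 gives 2027/08/25, which is the last day of the resolution window.
From Wednesday, 2027/08/25, 20 business days (Aug 26, Aug 27, Aug 30, Aug 31, …, Sep 20, Sep 21, Sep 22, skipping weekends) brings us to Wednesday, 2027/09/22, which is the date on which the service credit becomes due.

2027/09/22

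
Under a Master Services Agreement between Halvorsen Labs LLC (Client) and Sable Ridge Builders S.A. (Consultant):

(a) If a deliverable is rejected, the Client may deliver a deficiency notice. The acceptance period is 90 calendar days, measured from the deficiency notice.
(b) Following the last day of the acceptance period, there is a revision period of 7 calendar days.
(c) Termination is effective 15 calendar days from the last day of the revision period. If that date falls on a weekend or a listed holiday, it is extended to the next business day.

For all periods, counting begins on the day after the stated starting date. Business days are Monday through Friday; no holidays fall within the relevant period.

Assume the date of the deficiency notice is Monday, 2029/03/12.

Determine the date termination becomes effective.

2029/07/02

Adding 90 calendar days to 2029/03/12 gives 2029/06/10, which is the last day of the acceptance period.
Adding 7 calendar days to 2029/06/10 gives 2029/06/17, which is the last day of the revision period.
The date termination becomes effective: 2029/06/17 + 15 days = 2029/07/02. 2029/07/02 is a Monday, so no roll-forward applies.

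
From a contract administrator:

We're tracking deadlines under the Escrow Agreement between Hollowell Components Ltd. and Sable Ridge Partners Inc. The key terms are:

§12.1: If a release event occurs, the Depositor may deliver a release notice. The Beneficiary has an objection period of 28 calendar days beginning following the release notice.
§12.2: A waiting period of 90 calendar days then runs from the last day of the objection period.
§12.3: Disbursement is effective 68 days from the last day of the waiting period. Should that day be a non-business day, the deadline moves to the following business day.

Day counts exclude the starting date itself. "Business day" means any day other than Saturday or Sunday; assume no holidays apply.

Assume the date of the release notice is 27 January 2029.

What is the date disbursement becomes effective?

1 August 2029

Adding 28 calendar days to 27 January 2029 gives 24 February 2029, which is the last day of the objection period.
The last day of the waiting period: 90 calendar days after 24 February 2029 is 25 May 2029.
Adding 68 calendar days to 25 May 2029 gives 1 August 2029, which is the date disbursement becomes effective. 1 August 2029 is a Wednesday, so no roll-forward applies.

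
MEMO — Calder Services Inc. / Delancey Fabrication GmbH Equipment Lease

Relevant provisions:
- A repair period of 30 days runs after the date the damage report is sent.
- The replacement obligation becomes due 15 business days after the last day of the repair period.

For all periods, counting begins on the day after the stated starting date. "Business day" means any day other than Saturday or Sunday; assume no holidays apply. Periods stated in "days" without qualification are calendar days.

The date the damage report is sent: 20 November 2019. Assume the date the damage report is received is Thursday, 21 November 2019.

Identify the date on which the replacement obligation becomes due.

10 January 2020

Adding 30 calendar days to 20 November 2019 gives 20 December 2019, which is the last day of the repair period.
The date on which the replacement obligation becomes due: counting 15 business days from Friday, 20 December 2019 (Dec 23, Dec 24, Dec 25, Dec 26, …, Jan 8, Jan 9, Jan 10, skipping weekends) reaches Friday, 10 January 2020.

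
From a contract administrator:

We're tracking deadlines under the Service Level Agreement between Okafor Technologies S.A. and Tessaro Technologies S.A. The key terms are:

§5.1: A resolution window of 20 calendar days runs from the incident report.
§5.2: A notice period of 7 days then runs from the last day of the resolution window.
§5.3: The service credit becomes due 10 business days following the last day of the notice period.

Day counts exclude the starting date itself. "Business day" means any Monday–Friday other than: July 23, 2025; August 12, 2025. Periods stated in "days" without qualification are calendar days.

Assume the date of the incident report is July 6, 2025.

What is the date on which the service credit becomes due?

August 18, 2025

The last day of the resolution window: July 6, 2025 + 20 days = July 26, 2025.
The last day of the notice period: 7 calendar days after July 26, 2025 is August 2, 2025.
From Saturday, August 2, 2025, 10 business days (Aug 4, Aug 5, Aug 6, Aug 7, Aug 8, Aug 11, Aug 13, Aug 14, Aug 15, Aug 18, skipping weekends and the listed holiday on Aug 12) brings us to Monday, August 18, 2025, which is the date on which the service credit becomes due.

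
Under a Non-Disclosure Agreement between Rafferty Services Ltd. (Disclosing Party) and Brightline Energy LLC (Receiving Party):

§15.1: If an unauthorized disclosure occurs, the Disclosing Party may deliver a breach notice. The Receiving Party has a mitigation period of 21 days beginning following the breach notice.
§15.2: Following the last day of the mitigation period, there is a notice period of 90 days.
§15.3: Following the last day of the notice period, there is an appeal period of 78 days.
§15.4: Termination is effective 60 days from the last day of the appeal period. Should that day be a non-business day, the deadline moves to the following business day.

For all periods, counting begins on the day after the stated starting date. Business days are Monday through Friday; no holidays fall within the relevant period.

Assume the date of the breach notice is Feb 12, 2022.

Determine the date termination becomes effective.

Oct 19, 2022

The last day of the mitigation period: 21 calendar days after Feb 12, 2022 is Mar 5, 2022.
The last day of the notice period: Mar 5, 2022 + 90 days = Jun 3, 2022.
Adding 78 calendar days to Jun 3, 2022 gives Aug 20, 2022, which is the last day of the appeal period.
Adding 60 calendar days to Aug 20, 2022 gives Oct 19, 2022, which is the date termination becomes effective. Oct 19, 2022 is a Wednesday, so no roll-forward applies.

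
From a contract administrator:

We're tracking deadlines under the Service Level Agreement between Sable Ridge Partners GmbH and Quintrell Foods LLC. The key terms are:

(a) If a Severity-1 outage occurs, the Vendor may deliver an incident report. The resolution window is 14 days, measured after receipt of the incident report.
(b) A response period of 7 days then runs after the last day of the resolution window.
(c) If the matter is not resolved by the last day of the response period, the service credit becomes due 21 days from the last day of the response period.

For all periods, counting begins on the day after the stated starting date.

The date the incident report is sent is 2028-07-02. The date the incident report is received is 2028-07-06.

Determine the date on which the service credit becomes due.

Adding 14 calendar days to 2028-07-06 gives 2028-07-20, which is the last day of the resolution window.
The last day of the response period: 2028-07-20 + 7 days = 2028-07-27.
The date on which the service credit becomes due: 2028-07-27 + 21 days = 2028-08-17.

2028-08-17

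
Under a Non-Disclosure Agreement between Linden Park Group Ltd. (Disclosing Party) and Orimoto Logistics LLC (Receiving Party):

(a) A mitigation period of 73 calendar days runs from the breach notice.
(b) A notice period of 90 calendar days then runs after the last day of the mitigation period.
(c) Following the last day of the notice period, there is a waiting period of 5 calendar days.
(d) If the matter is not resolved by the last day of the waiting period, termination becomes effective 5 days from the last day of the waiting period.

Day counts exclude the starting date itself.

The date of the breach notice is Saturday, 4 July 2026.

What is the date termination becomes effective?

Adding 73 calendar days to 4 July 2026 gives 15 September 2026, which is the last day of the mitigation period.
The last day of the notice period: 90 calendar days after 15 September 2026 is 14 December 2026.
The last day of the waiting period: 14 December 2026 + 5 days = 19 December 2026.
Adding 5 calendar days to 19 December 2026 gives 24 December 2026, which is the date termination becomes effective.

24 December 2026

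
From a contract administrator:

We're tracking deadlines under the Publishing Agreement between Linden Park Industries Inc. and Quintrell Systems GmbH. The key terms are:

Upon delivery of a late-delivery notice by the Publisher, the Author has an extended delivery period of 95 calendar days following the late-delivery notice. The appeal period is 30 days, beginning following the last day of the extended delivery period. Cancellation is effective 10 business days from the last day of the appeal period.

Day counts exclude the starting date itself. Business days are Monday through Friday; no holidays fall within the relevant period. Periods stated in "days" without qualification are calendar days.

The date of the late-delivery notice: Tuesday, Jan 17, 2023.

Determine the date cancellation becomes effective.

The last day of the extended delivery period: 95 calendar days after Jan 17, 2023 is Apr 22, 2023.
The last day of the appeal period: Apr 22, 2023 + 30 days = May 22, 2023.
From Monday, May 22, 2023, 10 business days (May 23, May 24, May 25, May 26, May 29, May 30, May 31, Jun 1, Jun 2, Jun 5, skipping weekends) brings us to Monday, Jun 5, 2023, which is the date cancellation becomes effective.

Jun 5, 2023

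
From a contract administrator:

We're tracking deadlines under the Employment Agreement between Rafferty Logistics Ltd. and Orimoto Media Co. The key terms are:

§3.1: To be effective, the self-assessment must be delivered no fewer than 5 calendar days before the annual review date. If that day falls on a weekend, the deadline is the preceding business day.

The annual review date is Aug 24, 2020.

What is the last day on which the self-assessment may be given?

Aug 19, 2020

Counting back 5 calendar days from Aug 24, 2020 gives Aug 19, 2020. That is a Wednesday, so no adjustment is needed.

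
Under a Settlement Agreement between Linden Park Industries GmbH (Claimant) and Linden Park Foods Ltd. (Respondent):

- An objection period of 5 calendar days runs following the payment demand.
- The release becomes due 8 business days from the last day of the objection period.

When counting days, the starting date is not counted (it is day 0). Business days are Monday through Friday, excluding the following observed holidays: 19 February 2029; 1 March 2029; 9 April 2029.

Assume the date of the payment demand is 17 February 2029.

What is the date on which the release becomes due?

7 March 2029

The last day of the objection period: 17 February 2029 + 5 days = 22 February 2029.
The date on which the release becomes due: 8 business days after Thursday, 22 February 2029, skipping weekends and the listed holiday on Mar 1 — Feb 23, Feb 26, Feb 27, Feb 28, Mar 2, Mar 5, Mar 6, Mar 7 — lands on Wednesday, 7 March 2029.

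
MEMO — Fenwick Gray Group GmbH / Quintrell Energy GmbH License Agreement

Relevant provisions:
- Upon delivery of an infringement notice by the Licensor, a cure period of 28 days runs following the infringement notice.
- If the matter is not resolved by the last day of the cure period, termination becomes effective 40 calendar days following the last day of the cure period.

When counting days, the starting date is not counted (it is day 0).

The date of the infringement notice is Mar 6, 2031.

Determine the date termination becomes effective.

May 13, 2031

The last day of the cure period: Mar 6, 2031 + 28 days = Apr 3, 2031.
Adding 40 calendar days to Apr 3, 2031 gives May 13, 2031, which is the date termination becomes effective.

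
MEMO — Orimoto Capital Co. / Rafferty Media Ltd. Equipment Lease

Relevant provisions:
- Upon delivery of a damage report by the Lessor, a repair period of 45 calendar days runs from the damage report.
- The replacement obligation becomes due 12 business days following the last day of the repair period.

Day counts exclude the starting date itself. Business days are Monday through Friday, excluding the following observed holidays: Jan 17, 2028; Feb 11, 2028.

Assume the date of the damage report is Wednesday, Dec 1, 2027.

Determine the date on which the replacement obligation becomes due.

The last day of the repair period: Dec 1, 2027 + 45 days = Jan 15, 2028.
The date on which the replacement obligation becomes due: counting 12 business days from Saturday, Jan 15, 2028 (Jan 18, Jan 19, Jan 20, Jan 21, …, Jan 31, Feb 1, Feb 2, skipping weekends and the listed holiday on Jan 17) reaches Wednesday, Feb 2, 2028.

Feb 2, 2028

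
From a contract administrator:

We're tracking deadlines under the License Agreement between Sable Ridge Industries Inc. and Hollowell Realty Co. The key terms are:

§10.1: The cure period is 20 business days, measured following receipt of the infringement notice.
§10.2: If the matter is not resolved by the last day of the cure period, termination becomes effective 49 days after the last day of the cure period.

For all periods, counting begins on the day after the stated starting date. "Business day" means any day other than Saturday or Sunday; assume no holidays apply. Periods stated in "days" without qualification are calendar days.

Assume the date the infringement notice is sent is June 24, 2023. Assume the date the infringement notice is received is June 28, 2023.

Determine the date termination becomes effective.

September 13, 2023

The last day of the cure period: counting 20 business days from Wednesday, June 28, 2023 (Jun 29, Jun 30, Jul 3, Jul 4, …, Jul 24, Jul 25, Jul 26, skipping weekends) reaches Wednesday, July 26, 2023.
Adding 49 calendar days to July 26, 2023 gives September 13, 2023, which is the date termination becomes effective.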